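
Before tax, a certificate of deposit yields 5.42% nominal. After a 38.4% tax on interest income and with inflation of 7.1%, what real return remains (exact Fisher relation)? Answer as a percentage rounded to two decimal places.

-3.51%

After-tax nominal return = 5.42% × (1 − 0.384) = 3.33872%.
1 + r = 1.0333872 / 1.07100 = 0.964881
After-tax real rate = 0.964881 − 1 → -3.51%.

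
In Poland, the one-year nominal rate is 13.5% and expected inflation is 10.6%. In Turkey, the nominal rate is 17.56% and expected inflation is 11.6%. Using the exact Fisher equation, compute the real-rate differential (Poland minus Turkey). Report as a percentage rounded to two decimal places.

Poland: (1 + 0.1350)/(1 + 0.1060) − 1 = 2.6221%
Turkey: (1 + 0.1756)/(1 + 0.1160) − 1 = 5.3405%
Differential = 2.6221% − 5.3405% = -2.7184% → -2.72%.

-2.72%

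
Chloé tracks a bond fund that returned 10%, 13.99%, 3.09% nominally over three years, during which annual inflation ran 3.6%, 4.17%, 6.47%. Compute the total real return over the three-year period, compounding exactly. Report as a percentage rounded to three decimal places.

12.498%

Compound the nominal returns: 1.1000 × 1.1399 × 1.0309 = 1.292635.
Compound inflation: 1.0360 × 1.0417 × 1.0647 = 1.149026.
Deflate: 1.292635 / 1.149026 = 1.124984.
Total real return = 1.124984 − 1 → 12.498%.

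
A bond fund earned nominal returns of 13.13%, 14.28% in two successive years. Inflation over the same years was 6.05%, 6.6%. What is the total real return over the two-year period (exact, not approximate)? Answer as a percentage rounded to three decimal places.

Compound the nominal returns: 1.1313 × 1.1428 = 1.292850.
Compound inflation: 1.0605 × 1.0660 = 1.130493.
Deflate: 1.292850 / 1.130493 = 1.143616.
Total real return = 1.143616 − 1 → 14.362%.

14.362%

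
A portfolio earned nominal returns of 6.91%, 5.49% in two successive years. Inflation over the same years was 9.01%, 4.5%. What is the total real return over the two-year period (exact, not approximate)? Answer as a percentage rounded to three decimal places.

Compound the nominal returns: 1.0691 × 1.0549 = 1.127794.
Compound inflation: 1.0901 × 1.0450 = 1.139155.
Deflate: 1.127794 / 1.139155 = 0.990027.
Total real return = 0.990027 − 1 → -0.997%.

-0.997%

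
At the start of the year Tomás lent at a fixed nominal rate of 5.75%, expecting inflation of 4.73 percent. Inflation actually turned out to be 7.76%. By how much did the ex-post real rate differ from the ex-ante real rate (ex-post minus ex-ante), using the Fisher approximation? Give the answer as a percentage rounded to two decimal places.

Ex-ante: 5.75% − 4.73% = 1.020%
Ex-post: 5.75% − 7.76% = -2.010%
Difference (ex-post − ex-ante) = -3.0300% → -3.03%.

-3.03%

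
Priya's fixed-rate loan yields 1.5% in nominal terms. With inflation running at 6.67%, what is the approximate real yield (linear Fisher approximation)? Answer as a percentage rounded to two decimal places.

-5.17%

r ≈ i − π = 1.5% − 6.67% = -5.17%.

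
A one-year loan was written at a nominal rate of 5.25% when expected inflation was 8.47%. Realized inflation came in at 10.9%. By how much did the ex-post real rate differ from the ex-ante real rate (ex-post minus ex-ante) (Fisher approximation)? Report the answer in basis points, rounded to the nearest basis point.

-243 basis points

Ex-ante: 5.25% − 8.47% = -3.220%
Ex-post: 5.25% − 10.9% = -5.650%
Difference (ex-post − ex-ante) = -2.4300% → -243 basis points.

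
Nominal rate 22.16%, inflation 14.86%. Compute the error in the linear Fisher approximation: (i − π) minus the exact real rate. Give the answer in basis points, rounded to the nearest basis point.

Approximate: r ≈ 22.160% − 14.860% = 7.3000%
Exact: (1 + 0.2216)/(1 + 0.1486) − 1 = 6.3556%
Error = 7.3000% − 6.3556% = 0.9444% → 94 basis points.

94 basis points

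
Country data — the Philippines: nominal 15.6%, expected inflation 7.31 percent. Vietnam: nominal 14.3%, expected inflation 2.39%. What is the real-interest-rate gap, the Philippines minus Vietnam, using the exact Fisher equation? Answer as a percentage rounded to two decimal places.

-3.91%

The Philippines: (1 + 0.1560)/(1 + 0.0731) − 1 = 7.7253%
Vietnam: (1 + 0.1430)/(1 + 0.0239) − 1 = 11.6320%
Differential = 7.7253% − 11.6320% = -3.9067% → -3.91%.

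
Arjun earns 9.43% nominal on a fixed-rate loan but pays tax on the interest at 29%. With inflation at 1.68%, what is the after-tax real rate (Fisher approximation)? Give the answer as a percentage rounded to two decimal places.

After-tax nominal return = 9.43% × (1 − 0.29) = 6.6953%.
r ≈ 6.6953% − 1.68% → 5.02%.

5.02%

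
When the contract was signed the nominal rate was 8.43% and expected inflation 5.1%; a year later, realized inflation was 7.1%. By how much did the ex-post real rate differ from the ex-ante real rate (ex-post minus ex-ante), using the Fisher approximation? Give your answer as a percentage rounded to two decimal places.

-2.00%

Ex-ante: 8.43% − 5.1% = 3.330%
Ex-post: 8.43% − 7.1% = 1.330%
Difference (ex-post − ex-ante) = -2.0000% → -2.00%.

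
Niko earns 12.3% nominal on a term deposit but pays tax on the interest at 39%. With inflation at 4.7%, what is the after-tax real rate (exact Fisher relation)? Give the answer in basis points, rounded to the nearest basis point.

268 basis points

After-tax nominal return = 12.3% × (1 − 0.39) = 7.5030%.
1 + r = 1.07503 / 1.04700 = 1.026772
After-tax real rate = 1.026772 − 1 → 268 basis points.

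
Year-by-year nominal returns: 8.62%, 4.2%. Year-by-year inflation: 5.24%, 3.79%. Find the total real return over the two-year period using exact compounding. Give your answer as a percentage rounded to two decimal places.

Nominal growth factor = 1.0862 × 1.0420 = 1.131820
Price-level growth factor = 1.0524 × 1.0379 = 1.092286
Real growth factor = 1.131820 / 1.092286 = 1.036194
Total real return = 1.036194 − 1 → 3.62%.

3.62%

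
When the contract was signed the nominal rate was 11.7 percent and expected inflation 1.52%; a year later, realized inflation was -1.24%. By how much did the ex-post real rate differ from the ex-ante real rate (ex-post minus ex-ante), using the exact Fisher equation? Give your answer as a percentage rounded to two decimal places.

Ex-ante: (1 + 0.1170)/(1 + 0.0152) − 1 = 10.0276%
Ex-post: (1 + 0.1170)/(1 − 0.0124) − 1 = 13.1025%
Difference (ex-post − ex-ante) = 3.0749% → 3.07%.

3.07%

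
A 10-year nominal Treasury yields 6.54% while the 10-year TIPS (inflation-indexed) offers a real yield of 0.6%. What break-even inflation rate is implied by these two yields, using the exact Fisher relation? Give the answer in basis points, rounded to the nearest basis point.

590 basis points

(1 + π) = (1 + i)/(1 + r) = 1.06540 / 1.00600 = 1.059046
Break-even inflation = 1.059046 − 1 → 590 basis points.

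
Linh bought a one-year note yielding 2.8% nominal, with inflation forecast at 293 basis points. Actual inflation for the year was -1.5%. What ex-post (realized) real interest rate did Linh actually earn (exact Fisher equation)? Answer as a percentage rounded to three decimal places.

4.365%

Ex-post: (1 + 0.0280)/(1 − 0.0150) − 1 = 4.36548%
So the realized real rate is 4.365%.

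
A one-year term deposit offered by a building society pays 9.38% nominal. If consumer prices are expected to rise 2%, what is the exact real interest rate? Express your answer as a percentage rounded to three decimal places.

By the Fisher equation, 1 + r = (1 + i)/(1 + π).
1 + r = 1.09380 / 1.02000 = 1.072353
r = 1.072353 − 1 = 7.2353%, i.e. 7.235%.

7.235%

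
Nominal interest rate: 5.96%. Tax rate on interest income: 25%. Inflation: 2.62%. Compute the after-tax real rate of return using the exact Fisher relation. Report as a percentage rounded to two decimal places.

1.80%

After-tax nominal return = 5.96% × (1 − 0.25) = 4.4700%.
1 + r = 1.04470 / 1.02620 = 1.018028
After-tax real rate = 1.018028 − 1 → 1.80%.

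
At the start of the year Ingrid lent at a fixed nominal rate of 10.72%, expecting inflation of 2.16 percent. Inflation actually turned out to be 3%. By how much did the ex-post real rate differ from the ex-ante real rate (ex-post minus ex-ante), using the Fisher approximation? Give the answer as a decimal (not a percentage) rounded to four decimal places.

-0.0084

Ex-ante: 10.72% − 2.16% = 8.560%
Ex-post: 10.72% − 3% = 7.720%
Difference (ex-post − ex-ante) = -0.8400% → -0.0084.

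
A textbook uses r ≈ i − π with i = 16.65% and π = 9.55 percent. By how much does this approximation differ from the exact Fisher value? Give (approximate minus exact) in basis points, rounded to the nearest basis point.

62 basis points

Approximate: r ≈ 16.650% − 9.550% = 7.1000%
Exact: (1 + 0.1665)/(1 + 0.0955) − 1 = 6.4811%
Error = 7.1000% − 6.4811% = 0.6189% → 62 basis points.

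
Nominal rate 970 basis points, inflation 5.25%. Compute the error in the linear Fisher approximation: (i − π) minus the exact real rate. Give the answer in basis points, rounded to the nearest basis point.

Approximate: r ≈ 9.700% − 5.250% = 4.4500%
Exact: (1 + 0.0970)/(1 + 0.0525) − 1 = 4.2280%
Error = 4.4500% − 4.2280% = 0.2220% → 22 basis points.

22 basis points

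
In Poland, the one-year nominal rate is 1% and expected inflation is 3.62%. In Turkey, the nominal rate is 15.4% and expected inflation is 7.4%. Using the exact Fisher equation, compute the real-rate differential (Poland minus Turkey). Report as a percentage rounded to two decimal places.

-9.98%

Poland: (1 + 0.0100)/(1 + 0.0362) − 1 = -2.5285%
Turkey: (1 + 0.1540)/(1 + 0.0740) − 1 = 7.4488%
Differential = -2.5285% − 7.4488% = -9.9773% → -9.98%.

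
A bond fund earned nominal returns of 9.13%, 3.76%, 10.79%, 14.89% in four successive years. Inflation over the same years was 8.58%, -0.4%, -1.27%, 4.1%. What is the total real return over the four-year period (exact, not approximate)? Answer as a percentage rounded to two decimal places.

Nominal growth factor = 1.0913 × 1.0376 × 1.1079 × 1.1489 = 1.441308
Price-level growth factor = 1.0858 × 0.9960 × 0.9873 × 1.0410 = 1.111499
Real growth factor = 1.441308 / 1.111499 = 1.296725
Total real return = 1.296725 − 1 → 29.67%.

29.67%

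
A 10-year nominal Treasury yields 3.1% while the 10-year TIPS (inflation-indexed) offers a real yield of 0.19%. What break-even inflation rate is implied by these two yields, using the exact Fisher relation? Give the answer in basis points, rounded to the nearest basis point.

290 basis points

(1 + π) = (1 + i)/(1 + r) = 1.03100 / 1.00190 = 1.029045
Break-even inflation = 1.029045 − 1 → 290 basis points.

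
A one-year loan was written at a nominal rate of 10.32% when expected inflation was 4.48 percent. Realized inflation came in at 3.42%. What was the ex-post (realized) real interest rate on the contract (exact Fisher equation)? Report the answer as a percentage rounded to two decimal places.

Ex-post: (1 + 0.1032)/(1 + 0.0342) − 1 = 6.6718%
So the realized real rate is 6.67%.

6.67%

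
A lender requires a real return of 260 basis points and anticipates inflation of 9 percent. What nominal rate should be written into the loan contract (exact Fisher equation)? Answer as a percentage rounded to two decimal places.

(1 + i) = (1 + r)(1 + π) = 1.02600 × 1.09000 = 1.11834
i = 1.11834 − 1, so the required nominal rate is 11.83%.

11.83%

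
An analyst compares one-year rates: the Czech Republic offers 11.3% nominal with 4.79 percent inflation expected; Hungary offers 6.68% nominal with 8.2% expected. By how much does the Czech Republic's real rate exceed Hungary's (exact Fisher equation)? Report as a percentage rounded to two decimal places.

The Czech Republic: (1 + 0.1130)/(1 + 0.0479) − 1 = 6.2124%
Hungary: (1 + 0.0668)/(1 + 0.0820) − 1 = -1.4048%
Differential = 6.2124% − (-1.4048%) = 7.6172% → 7.62%.

7.62%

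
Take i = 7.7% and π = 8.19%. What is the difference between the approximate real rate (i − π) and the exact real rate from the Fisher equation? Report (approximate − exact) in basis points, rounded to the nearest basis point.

Approximate: r ≈ 7.700% − 8.190% = -0.4900%
Exact: (1 + 0.0770)/(1 + 0.0819) − 1 = -0.4529%
Error = -0.4900% − (-0.4529%) = -0.0371% → -4 basis points.

-4 basis points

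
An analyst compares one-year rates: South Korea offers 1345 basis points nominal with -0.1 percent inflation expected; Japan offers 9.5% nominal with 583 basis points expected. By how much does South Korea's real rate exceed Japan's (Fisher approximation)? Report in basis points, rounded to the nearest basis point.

South Korea: 13.45% − (-0.1%) = 13.550%
Japan: 9.5% − 5.83% = 3.670%
Differential = 9.880% → 988 basis points.

988 basis points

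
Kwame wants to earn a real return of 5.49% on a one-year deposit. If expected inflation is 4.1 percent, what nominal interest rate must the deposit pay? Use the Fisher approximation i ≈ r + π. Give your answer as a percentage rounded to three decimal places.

i ≈ r + π = 5.49% + 4.1% = 9.590%.

9.590%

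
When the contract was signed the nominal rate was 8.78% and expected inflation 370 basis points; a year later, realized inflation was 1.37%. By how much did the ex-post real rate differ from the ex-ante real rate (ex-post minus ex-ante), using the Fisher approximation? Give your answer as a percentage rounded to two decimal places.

2.33%

Ex-ante: 8.78% − 3.7% = 5.080%
Ex-post: 8.78% − 1.37% = 7.410%
Difference (ex-post − ex-ante) = 2.3300% → 2.33%.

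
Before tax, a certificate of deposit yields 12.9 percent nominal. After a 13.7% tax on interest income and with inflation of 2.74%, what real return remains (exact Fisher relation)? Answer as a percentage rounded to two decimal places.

8.17%

After-tax nominal return = 12.9% × (1 − 0.137) = 11.1327%.
1 + r = 1.111327 / 1.02740 = 1.081689
After-tax real rate = 1.081689 − 1 → 8.17%.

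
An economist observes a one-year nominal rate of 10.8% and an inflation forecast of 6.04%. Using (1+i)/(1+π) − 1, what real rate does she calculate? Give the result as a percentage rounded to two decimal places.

By the Fisher relation, 1 + r = (1 + i)/(1 + π).
1 + r = 1.10800 / 1.06040 = 1.044889
r = 1.044889 − 1 = 4.4889%, i.e. 4.49%.

4.49%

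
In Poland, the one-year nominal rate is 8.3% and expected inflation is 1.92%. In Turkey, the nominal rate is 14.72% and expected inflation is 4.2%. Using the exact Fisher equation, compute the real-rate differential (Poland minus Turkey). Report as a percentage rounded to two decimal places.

Poland: (1 + 0.0830)/(1 + 0.0192) − 1 = 6.2598%
Turkey: (1 + 0.1472)/(1 + 0.0420) − 1 = 10.0960%
Differential = 6.2598% − 10.0960% = -3.8362% → -3.84%.

-3.84%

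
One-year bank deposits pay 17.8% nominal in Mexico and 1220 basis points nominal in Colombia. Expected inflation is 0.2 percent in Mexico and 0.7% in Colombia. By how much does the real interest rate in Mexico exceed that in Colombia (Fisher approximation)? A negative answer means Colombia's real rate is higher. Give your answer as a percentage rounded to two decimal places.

Mexico: 17.8% − 0.2% = 17.600%
Colombia: 12.2% − 0.7% = 11.500%
Differential = 6.100% → 6.10%.

6.10%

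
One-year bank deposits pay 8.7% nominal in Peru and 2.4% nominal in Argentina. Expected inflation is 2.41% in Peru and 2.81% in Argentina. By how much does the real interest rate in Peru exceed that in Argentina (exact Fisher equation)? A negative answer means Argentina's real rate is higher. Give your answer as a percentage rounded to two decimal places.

Peru: (1 + 0.0870)/(1 + 0.0241) − 1 = 6.1420%
Argentina: (1 + 0.0240)/(1 + 0.0281) − 1 = -0.3988%
Differential = 6.1420% − (-0.3988%) = 6.5408% → 6.54%.

6.54%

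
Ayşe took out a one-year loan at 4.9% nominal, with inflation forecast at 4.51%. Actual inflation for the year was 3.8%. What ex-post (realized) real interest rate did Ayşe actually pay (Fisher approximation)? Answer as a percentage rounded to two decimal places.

1.10%

Ex-post: 4.9% − 3.8% = 1.100%
So the realized real rate is 1.10%.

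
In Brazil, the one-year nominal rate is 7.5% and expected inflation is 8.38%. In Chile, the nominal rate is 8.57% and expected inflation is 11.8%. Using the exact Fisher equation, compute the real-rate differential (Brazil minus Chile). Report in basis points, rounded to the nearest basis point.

Brazil: (1 + 0.0750)/(1 + 0.0838) − 1 = -0.8120%
Chile: (1 + 0.0857)/(1 + 0.1180) − 1 = -2.8891%
Differential = -0.8120% − (-2.8891%) = 2.0771% → 208 basis points.

208 basis points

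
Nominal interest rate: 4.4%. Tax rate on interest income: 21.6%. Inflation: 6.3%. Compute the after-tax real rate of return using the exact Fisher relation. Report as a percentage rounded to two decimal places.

After-tax nominal return = 4.4% × (1 − 0.216) = 3.4496%.
1 + r = 1.034496 / 1.06300 = 0.973185
After-tax real rate = 0.973185 − 1 → -2.68%.

-2.68%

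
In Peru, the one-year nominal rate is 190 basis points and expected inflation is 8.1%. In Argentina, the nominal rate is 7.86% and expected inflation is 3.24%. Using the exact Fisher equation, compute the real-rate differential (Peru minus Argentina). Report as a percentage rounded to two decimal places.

-10.21%

Peru: (1 + 0.0190)/(1 + 0.0810) − 1 = -5.7354%
Argentina: (1 + 0.0786)/(1 + 0.0324) − 1 = 4.4750%
Differential = -5.7354% − 4.4750% = -10.2104% → -10.21%.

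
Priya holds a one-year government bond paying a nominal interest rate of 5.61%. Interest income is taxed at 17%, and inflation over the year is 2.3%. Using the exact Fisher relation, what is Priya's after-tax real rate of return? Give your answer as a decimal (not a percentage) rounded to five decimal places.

0.02303

After-tax nominal return = 5.61% × (1 − 0.17) = 4.6563%.
1 + r = 1.046563 / 1.02300 = 1.023033
After-tax real rate = 1.023033 − 1 → 0.02303.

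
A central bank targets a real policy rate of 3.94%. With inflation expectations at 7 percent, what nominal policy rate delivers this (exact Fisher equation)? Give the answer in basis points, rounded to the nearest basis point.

(1 + i) = (1 + r)(1 + π) = 1.03940 × 1.07000 = 1.112158
i = 1.112158 − 1, so the required nominal rate is 1122 basis points.

1122 basis points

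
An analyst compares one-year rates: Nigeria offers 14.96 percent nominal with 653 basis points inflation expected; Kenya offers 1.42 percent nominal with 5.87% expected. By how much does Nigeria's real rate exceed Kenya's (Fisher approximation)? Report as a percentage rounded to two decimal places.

12.88%

Nigeria: 14.96% − 6.53% = 8.430%
Kenya: 1.42% − 5.87% = -4.450%
Differential = 12.880% → 12.88%.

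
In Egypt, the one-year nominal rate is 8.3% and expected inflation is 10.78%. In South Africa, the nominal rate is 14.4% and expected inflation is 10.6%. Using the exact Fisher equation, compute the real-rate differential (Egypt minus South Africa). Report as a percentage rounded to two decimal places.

-5.67%

Egypt: (1 + 0.0830)/(1 + 0.1078) − 1 = -2.2387%
South Africa: (1 + 0.1440)/(1 + 0.1060) − 1 = 3.4358%
Differential = -2.2387% − 3.4358% = -5.6745% → -5.67%.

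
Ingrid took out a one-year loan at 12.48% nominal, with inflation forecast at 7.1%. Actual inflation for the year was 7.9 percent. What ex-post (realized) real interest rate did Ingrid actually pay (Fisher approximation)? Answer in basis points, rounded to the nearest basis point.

458 basis points

Ex-post: 12.48% − 7.9% = 4.580%
So the realized real rate is 458 basis points.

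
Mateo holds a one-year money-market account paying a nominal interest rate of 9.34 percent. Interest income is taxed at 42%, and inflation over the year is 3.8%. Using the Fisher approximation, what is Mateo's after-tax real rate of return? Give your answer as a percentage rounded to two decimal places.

After-tax nominal return = 9.34% × (1 − 0.42) = 5.4172%.
r ≈ 5.4172% − 3.8% → 1.62%.

1.62%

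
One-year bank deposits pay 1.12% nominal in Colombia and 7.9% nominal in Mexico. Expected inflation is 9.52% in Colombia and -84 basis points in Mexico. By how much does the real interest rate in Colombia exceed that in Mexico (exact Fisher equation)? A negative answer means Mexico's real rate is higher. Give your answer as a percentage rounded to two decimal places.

Colombia: (1 + 0.0112)/(1 + 0.0952) − 1 = -7.6698%
Mexico: (1 + 0.0790)/(1 − 0.0084) − 1 = 8.8140%
Differential = -7.6698% − 8.8140% = -16.4839% → -16.48%.

-16.48%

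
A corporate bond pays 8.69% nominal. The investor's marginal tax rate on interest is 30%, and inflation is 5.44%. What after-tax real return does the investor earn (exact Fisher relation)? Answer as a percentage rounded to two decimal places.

0.61%

After-tax nominal return = 8.69% × (1 − 0.3) = 6.0830%.
1 + r = 1.06083 / 1.05440 = 1.006098
After-tax real rate = 1.006098 − 1 → 0.61%.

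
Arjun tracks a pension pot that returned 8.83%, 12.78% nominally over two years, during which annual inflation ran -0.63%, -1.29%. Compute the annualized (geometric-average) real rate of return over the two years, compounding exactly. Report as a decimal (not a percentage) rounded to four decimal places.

Compound the nominal returns: 1.0883 × 1.1278 = 1.22738474.
Compound inflation: 0.9937 × 0.9871 = 0.98088127.
Deflate: 1.22738474 / 0.98088127 = 1.25130816.
Annualized real rate = 1.25130816^(1/2) − 1 = 11.8619% → 0.1186.

0.1186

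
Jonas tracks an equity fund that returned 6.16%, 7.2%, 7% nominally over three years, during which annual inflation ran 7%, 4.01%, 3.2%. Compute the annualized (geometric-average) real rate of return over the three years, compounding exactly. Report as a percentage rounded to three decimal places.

Nominal growth factor = 1.0616 × 1.0720 × 1.0700 = 1.21769766
Price-level growth factor = 1.0700 × 1.0401 × 1.0320 = 1.14852002
Real growth factor = 1.21769766 / 1.14852002 = 1.06023198
Annualized real rate = 1.06023198^(1/3) − 1 = 1.9687% → 1.969%.

1.969%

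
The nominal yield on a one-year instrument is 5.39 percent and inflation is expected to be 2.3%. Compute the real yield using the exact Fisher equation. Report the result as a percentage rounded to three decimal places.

3.021%

By the Fisher identity, 1 + r = (1 + i)/(1 + π).
1 + r = 1.05390 / 1.02300 = 1.0302053
r = 1.0302053 − 1 = 3.02053%, i.e. 3.021%.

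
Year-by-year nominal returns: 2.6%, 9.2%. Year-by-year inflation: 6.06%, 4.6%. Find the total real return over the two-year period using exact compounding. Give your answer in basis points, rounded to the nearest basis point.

Compound the nominal returns: 1.0260 × 1.0920 = 1.120392.
Compound inflation: 1.0606 × 1.0460 = 1.109388.
Deflate: 1.120392 / 1.109388 = 1.009919.
Total real return = 1.009919 − 1 → 99 basis points.

99 basis points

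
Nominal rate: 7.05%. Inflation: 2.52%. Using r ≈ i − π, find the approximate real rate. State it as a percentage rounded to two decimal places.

r ≈ i − π = 7.05% − 2.52% = 4.53%.

4.53%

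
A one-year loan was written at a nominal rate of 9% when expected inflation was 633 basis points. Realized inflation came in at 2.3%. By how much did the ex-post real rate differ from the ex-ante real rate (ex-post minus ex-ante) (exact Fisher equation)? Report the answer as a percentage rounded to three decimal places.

Ex-ante: (1 + 0.0900)/(1 + 0.0633) − 1 = 2.5111%
Ex-post: (1 + 0.0900)/(1 + 0.0230) − 1 = 6.5494%
Difference (ex-post − ex-ante) = 4.0383% → 4.038%.

4.038%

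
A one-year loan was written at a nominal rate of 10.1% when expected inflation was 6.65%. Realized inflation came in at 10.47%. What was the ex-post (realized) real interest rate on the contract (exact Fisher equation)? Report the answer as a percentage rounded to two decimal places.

Ex-post: (1 + 0.1010)/(1 + 0.1047) − 1 = -0.3349%
So the realized real rate is -0.33%.

-0.33%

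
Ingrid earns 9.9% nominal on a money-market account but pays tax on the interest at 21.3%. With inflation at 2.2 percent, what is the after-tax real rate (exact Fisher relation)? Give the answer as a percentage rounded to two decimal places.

5.47%

After-tax nominal return = 9.9% × (1 − 0.213) = 7.7913%.
1 + r = 1.077913 / 1.02200 = 1.054709
After-tax real rate = 1.054709 − 1 → 5.47%.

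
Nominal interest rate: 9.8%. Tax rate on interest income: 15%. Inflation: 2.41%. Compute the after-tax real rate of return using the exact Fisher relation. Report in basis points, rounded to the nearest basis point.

After-tax nominal return = 9.8% × (1 − 0.15) = 8.3300%.
1 + r = 1.08330 / 1.02410 = 1.057807
After-tax real rate = 1.057807 − 1 → 578 basis points.

578 basis points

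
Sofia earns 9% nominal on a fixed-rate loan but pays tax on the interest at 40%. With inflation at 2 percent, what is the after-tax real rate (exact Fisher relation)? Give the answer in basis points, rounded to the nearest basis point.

333 basis points

After-tax nominal return = 9% × (1 − 0.4) = 5.4000%.
1 + r = 1.05400 / 1.02000 = 1.033333
After-tax real rate = 1.033333 − 1 → 333 basis points.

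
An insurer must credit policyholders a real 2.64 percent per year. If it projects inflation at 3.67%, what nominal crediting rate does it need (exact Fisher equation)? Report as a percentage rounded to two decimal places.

(1 + i) = (1 + r)(1 + π) = 1.02640 × 1.03670 = 1.06406888
i = 1.06406888 − 1, so the required nominal rate is 6.41%.

6.41%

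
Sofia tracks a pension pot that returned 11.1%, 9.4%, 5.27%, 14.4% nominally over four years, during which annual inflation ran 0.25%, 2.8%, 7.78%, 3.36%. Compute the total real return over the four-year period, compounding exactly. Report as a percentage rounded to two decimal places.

Nominal growth factor = 1.1110 × 1.0940 × 1.0527 × 1.1440 = 1.463734
Price-level growth factor = 1.0025 × 1.0280 × 1.0778 × 1.0336 = 1.148069
Real growth factor = 1.463734 / 1.148069 = 1.274952
Total real return = 1.274952 − 1 → 27.50%.

27.50%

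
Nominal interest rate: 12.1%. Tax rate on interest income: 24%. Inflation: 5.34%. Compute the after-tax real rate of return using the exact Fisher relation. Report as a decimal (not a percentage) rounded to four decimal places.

After-tax nominal return = 12.1% × (1 − 0.24) = 9.1960%.
1 + r = 1.09196 / 1.05340 = 1.036605
After-tax real rate = 1.036605 − 1 → 0.0366.

0.0366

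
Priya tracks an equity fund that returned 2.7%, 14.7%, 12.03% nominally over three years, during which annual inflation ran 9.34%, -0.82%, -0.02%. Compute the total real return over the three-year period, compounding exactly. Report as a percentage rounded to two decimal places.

21.72%

Compound the nominal returns: 1.0270 × 1.1470 × 1.1203 = 1.319679.
Compound inflation: 1.0934 × 0.9918 × 0.9998 = 1.084217.
Deflate: 1.319679 / 1.084217 = 1.217172.
Total real return = 1.217172 − 1 → 21.72%.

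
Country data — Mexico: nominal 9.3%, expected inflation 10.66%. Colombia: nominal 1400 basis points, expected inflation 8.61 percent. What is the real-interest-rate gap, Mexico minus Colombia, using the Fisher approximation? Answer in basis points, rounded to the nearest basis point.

Mexico: 9.3% − 10.66% = -1.360%
Colombia: 14% − 8.61% = 5.390%
Differential = -6.750% → -675 basis points.

-675 basis points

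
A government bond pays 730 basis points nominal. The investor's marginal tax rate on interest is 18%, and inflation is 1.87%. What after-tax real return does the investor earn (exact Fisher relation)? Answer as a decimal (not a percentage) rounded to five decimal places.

0.04040

After-tax nominal return = 7.3% × (1 − 0.18) = 5.9860%.
1 + r = 1.05986 / 1.01870 = 1.040404
After-tax real rate = 1.040404 − 1 → 0.04040.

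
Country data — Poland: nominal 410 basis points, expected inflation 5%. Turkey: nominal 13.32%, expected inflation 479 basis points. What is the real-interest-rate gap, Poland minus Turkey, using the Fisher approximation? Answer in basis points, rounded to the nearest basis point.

Poland: 4.1% − 5% = -0.900%
Turkey: 13.32% − 4.79% = 8.530%
Differential = -9.430% → -943 basis points.

-943 basis points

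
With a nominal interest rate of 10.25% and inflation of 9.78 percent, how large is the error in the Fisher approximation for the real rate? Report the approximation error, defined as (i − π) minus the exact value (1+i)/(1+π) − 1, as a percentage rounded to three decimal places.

Approximate: r ≈ 10.250% − 9.780% = 0.4700%
Exact: (1 + 0.1025)/(1 + 0.0978) − 1 = 0.4281%
Error = 0.4700% − 0.4281% = 0.0419% → 0.042%.

0.042%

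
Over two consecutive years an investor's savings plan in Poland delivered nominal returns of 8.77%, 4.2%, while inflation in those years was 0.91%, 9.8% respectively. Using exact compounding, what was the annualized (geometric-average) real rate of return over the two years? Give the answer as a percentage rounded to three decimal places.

1.139%

Nominal growth factor = 1.0877 × 1.0420 = 1.13338340
Price-level growth factor = 1.0091 × 1.0980 = 1.10799180
Real growth factor = 1.13338340 / 1.10799180 = 1.02291678
Annualized real rate = 1.02291678^(1/2) − 1 = 1.1393% → 1.139%.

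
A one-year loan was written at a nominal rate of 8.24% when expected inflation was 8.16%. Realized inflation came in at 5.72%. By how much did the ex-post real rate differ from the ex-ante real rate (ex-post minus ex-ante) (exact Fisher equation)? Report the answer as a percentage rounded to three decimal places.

Ex-ante: (1 + 0.0824)/(1 + 0.0816) − 1 = 0.0740%
Ex-post: (1 + 0.0824)/(1 + 0.0572) − 1 = 2.3837%
Difference (ex-post − ex-ante) = 2.3097% → 2.310%.

2.310%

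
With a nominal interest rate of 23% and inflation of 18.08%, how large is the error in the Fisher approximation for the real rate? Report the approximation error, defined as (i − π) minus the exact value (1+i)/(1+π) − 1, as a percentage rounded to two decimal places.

Approximate: r ≈ 23.000% − 18.080% = 4.9200%
Exact: (1 + 0.2300)/(1 + 0.1808) − 1 = 4.1667%
Error = 4.9200% − 4.1667% = 0.7533% → 0.75%.

0.75%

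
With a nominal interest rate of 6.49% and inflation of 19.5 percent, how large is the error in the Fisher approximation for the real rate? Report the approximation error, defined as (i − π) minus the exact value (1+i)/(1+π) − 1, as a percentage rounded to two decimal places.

Approximate: r ≈ 6.490% − 19.500% = -13.0100%
Exact: (1 + 0.0649)/(1 + 0.1950) − 1 = -10.8870%
Error = -13.0100% − (-10.8870%) = -2.1230% → -2.12%.

-2.12%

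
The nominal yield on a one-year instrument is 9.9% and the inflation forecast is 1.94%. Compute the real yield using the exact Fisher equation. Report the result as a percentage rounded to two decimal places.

By the Fisher equation, 1 + r = (1 + i)/(1 + π).
1 + r = 1.09900 / 1.01940 = 1.078085
r = 1.078085 − 1 = 7.8085%, i.e. 7.81%.

7.81%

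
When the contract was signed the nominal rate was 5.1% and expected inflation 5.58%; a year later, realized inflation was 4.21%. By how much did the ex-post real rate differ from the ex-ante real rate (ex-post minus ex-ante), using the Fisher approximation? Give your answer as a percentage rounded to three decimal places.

1.370%

Ex-ante: 5.1% − 5.58% = -0.480%
Ex-post: 5.1% − 4.21% = 0.890%
Difference (ex-post − ex-ante) = 1.3700% → 1.370%.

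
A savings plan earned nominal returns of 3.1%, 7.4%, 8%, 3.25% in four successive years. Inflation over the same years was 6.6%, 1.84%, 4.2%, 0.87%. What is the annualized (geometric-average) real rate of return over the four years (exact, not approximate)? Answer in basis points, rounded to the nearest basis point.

199 basis points

Compound the nominal returns: 1.0310 × 1.0740 × 1.0800 × 1.0325 = 1.23474354.
Compound inflation: 1.0660 × 1.0184 × 1.0420 × 1.0087 = 1.14105173.
Deflate: 1.23474354 / 1.14105173 = 1.08211004.
Annualized real rate = 1.08211004^(1/4) − 1 = 1.9924% → 199 basis points.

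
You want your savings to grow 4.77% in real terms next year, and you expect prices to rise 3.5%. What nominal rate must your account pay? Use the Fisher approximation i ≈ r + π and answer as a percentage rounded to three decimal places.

i ≈ r + π = 4.77% + 3.5% = 8.270%.

8.270%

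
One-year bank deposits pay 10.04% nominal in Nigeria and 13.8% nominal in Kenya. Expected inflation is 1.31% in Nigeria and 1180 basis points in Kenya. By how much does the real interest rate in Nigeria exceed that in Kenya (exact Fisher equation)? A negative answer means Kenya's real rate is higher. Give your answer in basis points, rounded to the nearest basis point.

683 basis points

Nigeria: (1 + 0.1004)/(1 + 0.0131) − 1 = 8.6171%
Kenya: (1 + 0.1380)/(1 + 0.1180) − 1 = 1.7889%
Differential = 8.6171% − 1.7889% = 6.8282% → 683 basis points.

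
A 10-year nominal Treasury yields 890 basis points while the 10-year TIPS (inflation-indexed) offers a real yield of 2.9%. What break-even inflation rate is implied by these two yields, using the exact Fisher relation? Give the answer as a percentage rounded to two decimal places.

(1 + π) = (1 + i)/(1 + r) = 1.08900 / 1.02900 = 1.058309
Break-even inflation = 1.058309 − 1 → 5.83%.

5.83%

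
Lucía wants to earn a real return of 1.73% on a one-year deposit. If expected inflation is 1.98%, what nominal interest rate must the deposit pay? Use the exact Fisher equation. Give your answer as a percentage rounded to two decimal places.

3.74%

(1 + i) = (1 + r)(1 + π) = 1.01730 × 1.01980 = 1.03744254
i = 1.03744254 − 1, so the required nominal rate is 3.74%.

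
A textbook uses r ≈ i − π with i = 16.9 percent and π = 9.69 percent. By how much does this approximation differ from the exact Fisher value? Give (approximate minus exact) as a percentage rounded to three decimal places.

Approximate: r ≈ 16.900% − 9.690% = 7.2100%
Exact: (1 + 0.1690)/(1 + 0.0969) − 1 = 6.5731%
Error = 7.2100% − 6.5731% = 0.6369% → 0.637%.

0.637%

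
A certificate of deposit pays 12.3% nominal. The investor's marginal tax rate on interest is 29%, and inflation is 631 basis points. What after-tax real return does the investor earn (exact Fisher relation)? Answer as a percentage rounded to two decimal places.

2.28%

After-tax nominal return = 12.3% × (1 − 0.29) = 8.7330%.
1 + r = 1.08733 / 1.06310 = 1.022792
After-tax real rate = 1.022792 − 1 → 2.28%.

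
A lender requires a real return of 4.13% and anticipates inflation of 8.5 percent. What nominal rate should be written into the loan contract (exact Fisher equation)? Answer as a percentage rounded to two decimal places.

12.98%

(1 + i) = (1 + r)(1 + π) = 1.04130 × 1.08500 = 1.1298105
i = 1.1298105 − 1, so the required nominal rate is 12.98%.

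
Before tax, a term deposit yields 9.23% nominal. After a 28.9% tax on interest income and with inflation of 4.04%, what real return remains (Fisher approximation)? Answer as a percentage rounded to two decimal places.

After-tax nominal return = 9.23% × (1 − 0.289) = 6.56253%.
r ≈ 6.56253% − 4.04% → 2.52%.

2.52%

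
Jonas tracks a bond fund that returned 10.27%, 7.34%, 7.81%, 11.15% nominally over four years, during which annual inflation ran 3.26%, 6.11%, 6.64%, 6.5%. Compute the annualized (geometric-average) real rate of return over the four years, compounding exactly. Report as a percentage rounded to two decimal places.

Compound the nominal returns: 1.1027 × 1.0734 × 1.0781 × 1.1115 = 1.41836328.
Compound inflation: 1.0326 × 1.0611 × 1.0664 × 1.0650 = 1.24439478.
Deflate: 1.41836328 / 1.24439478 = 1.13980170.
Annualized real rate = 1.13980170^(1/4) − 1 = 3.3255% → 3.33%.

3.33%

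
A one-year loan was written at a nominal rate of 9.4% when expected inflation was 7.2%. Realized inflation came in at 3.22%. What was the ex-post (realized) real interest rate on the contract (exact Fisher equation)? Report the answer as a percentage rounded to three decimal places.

Ex-post: (1 + 0.0940)/(1 + 0.0322) − 1 = 5.9872%
So the realized real rate is 5.987%.

5.987%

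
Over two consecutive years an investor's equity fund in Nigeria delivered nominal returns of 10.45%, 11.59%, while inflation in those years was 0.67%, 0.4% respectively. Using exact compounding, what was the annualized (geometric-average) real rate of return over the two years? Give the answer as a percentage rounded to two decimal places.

Compound the nominal returns: 1.1045 × 1.1159 = 1.23251155.
Compound inflation: 1.0067 × 1.0040 = 1.01072680.
Deflate: 1.23251155 / 1.01072680 = 1.21943096.
Annualized real rate = 1.21943096^(1/2) − 1 = 10.4278% → 10.43%.

10.43%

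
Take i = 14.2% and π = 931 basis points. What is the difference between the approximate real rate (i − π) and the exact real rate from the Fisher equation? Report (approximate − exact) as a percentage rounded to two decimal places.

0.42%

Approximate: r ≈ 14.200% − 9.310% = 4.8900%
Exact: (1 + 0.1420)/(1 + 0.0931) − 1 = 4.4735%
Error = 4.8900% − 4.4735% = 0.4165% → 0.42%.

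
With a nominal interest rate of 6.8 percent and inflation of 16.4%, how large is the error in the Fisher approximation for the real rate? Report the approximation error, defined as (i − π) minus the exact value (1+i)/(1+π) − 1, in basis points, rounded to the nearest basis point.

-135 basis points

Approximate: r ≈ 6.800% − 16.400% = -9.6000%
Exact: (1 + 0.0680)/(1 + 0.1640) − 1 = -8.2474%
Error = -9.6000% − (-8.2474%) = -1.3526% → -135 basis points.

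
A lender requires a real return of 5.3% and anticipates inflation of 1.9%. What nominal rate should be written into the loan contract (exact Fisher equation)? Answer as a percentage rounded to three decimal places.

(1 + i) = (1 + r)(1 + π) = 1.05300 × 1.01900 = 1.073007
i = 1.073007 − 1, so the required nominal rate is 7.301%.

7.301%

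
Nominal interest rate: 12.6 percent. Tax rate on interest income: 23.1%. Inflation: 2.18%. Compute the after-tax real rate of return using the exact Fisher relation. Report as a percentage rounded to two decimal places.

After-tax nominal return = 12.6% × (1 − 0.231) = 9.6894%.
1 + r = 1.096894 / 1.02180 = 1.073492
After-tax real rate = 1.073492 − 1 → 7.35%.

7.35%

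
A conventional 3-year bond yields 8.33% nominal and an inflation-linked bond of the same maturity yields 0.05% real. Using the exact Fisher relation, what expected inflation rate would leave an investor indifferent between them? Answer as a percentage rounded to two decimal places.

8.28%

(1 + π) = (1 + i)/(1 + r) = 1.08330 / 1.00050 = 1.082759
Break-even inflation = 1.082759 − 1 → 8.28%.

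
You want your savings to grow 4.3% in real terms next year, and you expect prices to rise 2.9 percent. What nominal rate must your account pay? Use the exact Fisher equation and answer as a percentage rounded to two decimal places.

7.32%

(1 + i) = (1 + r)(1 + π) = 1.04300 × 1.02900 = 1.073247
i = 1.073247 − 1, so the required nominal rate is 7.32%.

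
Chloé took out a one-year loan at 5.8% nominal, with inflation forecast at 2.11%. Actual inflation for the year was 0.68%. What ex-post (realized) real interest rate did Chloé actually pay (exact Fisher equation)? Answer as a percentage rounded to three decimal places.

5.085%

Ex-post: (1 + 0.0580)/(1 + 0.0068) − 1 = 5.0854%
So the realized real rate is 5.085%.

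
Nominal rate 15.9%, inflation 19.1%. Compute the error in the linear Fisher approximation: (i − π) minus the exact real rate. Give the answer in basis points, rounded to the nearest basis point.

Approximate: r ≈ 15.900% − 19.100% = -3.2000%
Exact: (1 + 0.1590)/(1 + 0.1910) − 1 = -2.6868%
Error = -3.2000% − (-2.6868%) = -0.5132% → -51 basis points.

-51 basis points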